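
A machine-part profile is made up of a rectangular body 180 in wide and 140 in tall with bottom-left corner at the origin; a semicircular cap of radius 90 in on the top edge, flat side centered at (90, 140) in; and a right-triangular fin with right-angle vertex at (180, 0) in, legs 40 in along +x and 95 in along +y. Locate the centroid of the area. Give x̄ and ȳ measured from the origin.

x̄ = 94.93 in, ȳ = 102.74 in

rectangular body: A = 180 × 140 = 25200.00, centroid at (90.00, 70.00).
semicircular top: A = ½π·90² = 12723.45, centroid at (90.00, 178.20).
triangular fin: A = ½·40·95 = 1900.00, centroid at (193.33, 31.67).
ΣA = 39823.45 in², ΣAx̄ = 3780443.86 in³, ΣAȳ = 4091449.70 in³.
x̄ = 3780443.86/39823.45 = 94.93 in; ȳ = 4091449.70/39823.45 = 102.74 in.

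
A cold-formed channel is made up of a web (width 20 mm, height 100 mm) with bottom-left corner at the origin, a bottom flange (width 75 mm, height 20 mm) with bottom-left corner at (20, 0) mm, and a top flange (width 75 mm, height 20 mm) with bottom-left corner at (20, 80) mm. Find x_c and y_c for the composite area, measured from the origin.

Part | A | x̄ᵢ | ȳᵢ | A·x̄ᵢ | A·ȳᵢ
web | 2000.00 | 10.00 | 50.00 | 20000.00 | 100000.00
bottom flange | 1500.00 | 57.50 | 10.00 | 86250.00 | 15000.00
top flange | 1500.00 | 57.50 | 90.00 | 86250.00 | 135000.00
Σ | 5000.00 |  |  | 192500.00 | 250000.00
x_c = 192500.00 / 5000.00 = 38.50 mm
y_c = 250000.00 / 5000.00 = 50.00 mm

x_c = 38.50 mm, y_c = 50.00 mm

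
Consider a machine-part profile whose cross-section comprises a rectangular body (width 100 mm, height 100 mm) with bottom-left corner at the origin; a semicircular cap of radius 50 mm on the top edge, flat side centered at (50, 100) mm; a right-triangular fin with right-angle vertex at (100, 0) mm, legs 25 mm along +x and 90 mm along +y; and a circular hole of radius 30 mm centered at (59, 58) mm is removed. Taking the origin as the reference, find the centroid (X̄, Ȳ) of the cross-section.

X̄ = 53.29 mm, Ȳ = 69.19 mm

rectangular body: A = 100 × 100 = 10000.00, centroid at (50.00, 50.00).
semicircular top: A = ½π·50² = 3926.99, centroid at (50.00, 121.22).
triangular fin: A = ½·25·90 = 1125.00, centroid at (108.33, 30.00).
hole: A = −π·30² = -2827.43, centroid at (59.00, 58.00).
ΣA = 12224.56 mm²
ΣAX̄ = (10000.00)(50.00) + (3926.99)(50.00) + (1125.00)(108.33) + (-2827.43)(59.00) = 651405.97 mm³
ΣAȲ = (10000.00)(50.00) + (3926.99)(121.22) + (1125.00)(30.00) + (-2827.43)(58.00) = 845791.28 mm³
X̄ = 651405.97 / 12224.56 = 53.29 mm
Ȳ = 845791.28 / 12224.56 = 69.19 mm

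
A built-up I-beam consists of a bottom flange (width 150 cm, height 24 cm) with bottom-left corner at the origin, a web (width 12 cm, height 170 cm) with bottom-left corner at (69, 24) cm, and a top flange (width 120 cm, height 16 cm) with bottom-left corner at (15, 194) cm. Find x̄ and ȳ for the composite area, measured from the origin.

bottom flange: A = 150 × 24 = 3600.00, centroid at (75.00, 12.00).
web: A = 12 × 170 = 2040.00, centroid at (75.00, 109.00).
top flange: A = 120 × 16 = 1920.00, centroid at (75.00, 202.00).
ΣA = 7560.00 cm²
ΣAx̄ = (3600.00)(75.00) + (2040.00)(75.00) + (1920.00)(75.00) = 567000.00 cm³
ΣAȳ = (3600.00)(12.00) + (2040.00)(109.00) + (1920.00)(202.00) = 653400.00 cm³
x̄ = 567000.00 / 7560.00 = 75.00 cm
ȳ = 653400.00 / 7560.00 = 86.43 cm

x̄ = 75.00 cm, ȳ = 86.43 cm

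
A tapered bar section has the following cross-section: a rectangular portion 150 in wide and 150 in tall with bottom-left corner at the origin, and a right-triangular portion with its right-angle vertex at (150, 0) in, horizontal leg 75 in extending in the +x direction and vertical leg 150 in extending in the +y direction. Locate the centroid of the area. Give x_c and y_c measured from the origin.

x_c = 95.00 in, y_c = 70.00 in

rectangular portion: A = 150 × 150 = 22500.00, centroid at (75.00, 75.00).
triangular portion: A = ½·75·150 = 5625.00, centroid at (175.00, 50.00).
ΣA = 28125.00 in², ΣAx_c = 2671875.00 in³, ΣAy_c = 1968750.00 in³.
x_c = 2671875.00/28125.00 = 95.00 in; y_c = 1968750.00/28125.00 = 70.00 in.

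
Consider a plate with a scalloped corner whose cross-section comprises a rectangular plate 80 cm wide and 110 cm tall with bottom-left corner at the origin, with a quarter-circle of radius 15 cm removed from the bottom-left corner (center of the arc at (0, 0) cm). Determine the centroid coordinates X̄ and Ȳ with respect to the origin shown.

plate: A = 80 × 110 = 8800.00, centroid at (40.00, 55.00).
removed quarter-circle: A = −¼π·15² = -176.71, centroid at (6.37, 6.37).
ΣA = 8623.29 cm², ΣAX̄ = 350875.00 cm³, ΣAȲ = 482875.00 cm³.
X̄ = 350875.00/8623.29 = 40.69 cm; Ȳ = 482875.00/8623.29 = 56.00 cm.

X̄ = 40.69 cm, Ȳ = 56.00 cm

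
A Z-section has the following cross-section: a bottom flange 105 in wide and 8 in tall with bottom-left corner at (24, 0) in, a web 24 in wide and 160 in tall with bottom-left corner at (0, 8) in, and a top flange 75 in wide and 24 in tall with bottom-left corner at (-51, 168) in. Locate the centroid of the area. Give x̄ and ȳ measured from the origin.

Part | A | x̄ᵢ | ȳᵢ | A·x̄ᵢ | A·ȳᵢ
bottom flange | 840.00 | 76.50 | 4.00 | 64260.00 | 3360.00
web | 3840.00 | 12.00 | 88.00 | 46080.00 | 337920.00
top flange | 1800.00 | -13.50 | 180.00 | -24300.00 | 324000.00
Σ | 6480.00 |  |  | 86040.00 | 665280.00
x̄ = 86040.00 / 6480.00 = 13.28 in
ȳ = 665280.00 / 6480.00 = 102.67 in

x̄ = 13.28 in, ȳ = 102.67 in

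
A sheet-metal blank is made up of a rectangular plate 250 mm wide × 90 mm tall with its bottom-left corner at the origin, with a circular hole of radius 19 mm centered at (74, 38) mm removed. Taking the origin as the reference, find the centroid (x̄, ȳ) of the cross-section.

x̄ = 127.71 mm, ȳ = 45.37 mm

plate: A = 250 × 90 = 22500.00, centroid at (125.00, 45.00).
hole: A = −π·19² = -1134.11, centroid at (74.00, 38.00).
ΣA = 21365.89 mm²
ΣAx̄ = (22500.00)(125.00) + (-1134.11)(74.00) = 2728575.49 mm³
ΣAȳ = (22500.00)(45.00) + (-1134.11)(38.00) = 969403.63 mm³
x̄ = 2728575.49 / 21365.89 = 127.71 mm
ȳ = 969403.63 / 21365.89 = 45.37 mm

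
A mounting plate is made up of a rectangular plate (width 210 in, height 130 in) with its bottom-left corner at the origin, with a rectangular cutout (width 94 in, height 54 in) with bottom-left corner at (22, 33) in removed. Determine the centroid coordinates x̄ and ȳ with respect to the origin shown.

plate: A = 210 × 130 = 27300.00, centroid at (105.00, 65.00).
hole: A = −(94 × 54) = -5076.00, centroid at (69.00, 60.00).
ΣA = 22224.00 in², ΣAx̄ = 2516256.00 in³, ΣAȳ = 1469940.00 in³.
x̄ = 2516256.00/22224.00 = 113.22 in; ȳ = 1469940.00/22224.00 = 66.14 in.

x̄ = 113.22 in, ȳ = 66.14 in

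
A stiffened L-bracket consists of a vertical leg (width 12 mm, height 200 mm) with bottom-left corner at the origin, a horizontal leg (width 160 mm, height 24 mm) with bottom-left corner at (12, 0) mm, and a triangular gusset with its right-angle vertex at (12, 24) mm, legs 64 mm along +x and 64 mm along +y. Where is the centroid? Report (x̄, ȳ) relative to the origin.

x̄ = 52.60 mm, ȳ = 45.72 mm

Part | A | x̄ᵢ | ȳᵢ | A·x̄ᵢ | A·ȳᵢ
vertical leg | 2400.00 | 6.00 | 100.00 | 14400.00 | 240000.00
horizontal leg | 3840.00 | 92.00 | 12.00 | 353280.00 | 46080.00
gusset | 2048.00 | 33.33 | 45.33 | 68266.67 | 92842.67
Σ | 8288.00 |  |  | 435946.67 | 378922.67
x̄ = 435946.67 / 8288.00 = 52.60 mm
ȳ = 378922.67 / 8288.00 = 45.72 mm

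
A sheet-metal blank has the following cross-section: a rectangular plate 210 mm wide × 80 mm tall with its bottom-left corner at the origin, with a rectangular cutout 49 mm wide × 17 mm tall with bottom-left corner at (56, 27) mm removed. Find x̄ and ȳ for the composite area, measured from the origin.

Part | A | x̄ᵢ | ȳᵢ | A·x̄ᵢ | A·ȳᵢ
plate | 16800.00 | 105.00 | 40.00 | 1764000.00 | 672000.00
hole | -833.00 | 80.50 | 35.50 | -67056.50 | -29571.50
Σ | 15967.00 |  |  | 1696943.50 | 642428.50
x̄ = 1696943.50 / 15967.00 = 106.28 mm
ȳ = 642428.50 / 15967.00 = 40.23 mm

x̄ = 106.28 mm, ȳ = 40.23 mm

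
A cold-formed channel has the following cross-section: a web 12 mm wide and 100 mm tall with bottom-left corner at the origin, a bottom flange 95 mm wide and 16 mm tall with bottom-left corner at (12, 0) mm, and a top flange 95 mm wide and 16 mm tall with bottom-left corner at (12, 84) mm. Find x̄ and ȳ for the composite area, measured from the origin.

Part | A | x̄ᵢ | ȳᵢ | A·x̄ᵢ | A·ȳᵢ
web | 1200.00 | 6.00 | 50.00 | 7200.00 | 60000.00
bottom flange | 1520.00 | 59.50 | 8.00 | 90440.00 | 12160.00
top flange | 1520.00 | 59.50 | 92.00 | 90440.00 | 139840.00
Σ | 4240.00 |  |  | 188080.00 | 212000.00
x̄ = 188080.00 / 4240.00 = 44.36 mm
ȳ = 212000.00 / 4240.00 = 50.00 mm

x̄ = 44.36 mm, ȳ = 50.00 mm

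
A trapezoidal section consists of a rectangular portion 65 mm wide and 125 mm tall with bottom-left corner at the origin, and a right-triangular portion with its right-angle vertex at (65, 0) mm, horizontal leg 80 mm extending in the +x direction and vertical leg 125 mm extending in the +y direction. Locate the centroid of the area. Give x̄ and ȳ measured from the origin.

rectangular portion: A = 65 × 125 = 8125.00, centroid at (32.50, 62.50).
triangular portion: A = ½·80·125 = 5000.00, centroid at (91.67, 41.67).
ΣA = 13125.00 mm²
ΣAx̄ = (8125.00)(32.50) + (5000.00)(91.67) = 722395.83 mm³
ΣAȳ = (8125.00)(62.50) + (5000.00)(41.67) = 716145.83 mm³
x̄ = 722395.83 / 13125.00 = 55.04 mm
ȳ = 716145.83 / 13125.00 = 54.56 mm

x̄ = 55.04 mm, ȳ = 54.56 mm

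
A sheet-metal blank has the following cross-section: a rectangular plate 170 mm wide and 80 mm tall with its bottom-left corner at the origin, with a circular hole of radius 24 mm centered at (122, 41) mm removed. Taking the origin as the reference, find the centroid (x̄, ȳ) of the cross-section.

Part | A | x̄ᵢ | ȳᵢ | A·x̄ᵢ | A·ȳᵢ
plate | 13600.00 | 85.00 | 40.00 | 1156000.00 | 544000.00
hole | -1809.56 | 122.00 | 41.00 | -220766.00 | -74191.85
Σ | 11790.44 |  |  | 935234.00 | 469808.15
x̄ = 935234.00 / 11790.44 = 79.32 mm
ȳ = 469808.15 / 11790.44 = 39.85 mm

x̄ = 79.32 mm, ȳ = 39.85 mm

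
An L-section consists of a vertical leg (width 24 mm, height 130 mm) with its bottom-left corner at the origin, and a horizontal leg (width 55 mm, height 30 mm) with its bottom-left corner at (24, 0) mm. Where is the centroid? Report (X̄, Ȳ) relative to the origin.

vertical leg: A = 24 × 130 = 3120.00, centroid at (12.00, 65.00).
horizontal leg: A = 55 × 30 = 1650.00, centroid at (51.50, 15.00).
ΣA = 4770.00 mm², ΣAX̄ = 122415.00 mm³, ΣAȲ = 227550.00 mm³.
X̄ = 122415.00/4770.00 = 25.66 mm; Ȳ = 227550.00/4770.00 = 47.70 mm.

X̄ = 25.66 mm, Ȳ = 47.70 mm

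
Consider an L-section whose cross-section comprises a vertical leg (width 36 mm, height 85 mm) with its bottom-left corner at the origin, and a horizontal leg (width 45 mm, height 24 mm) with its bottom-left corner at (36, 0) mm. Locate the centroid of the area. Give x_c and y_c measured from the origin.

Part | A | x̄ᵢ | ȳᵢ | A·x̄ᵢ | A·ȳᵢ
vertical leg | 3060.00 | 18.00 | 42.50 | 55080.00 | 130050.00
horizontal leg | 1080.00 | 58.50 | 12.00 | 63180.00 | 12960.00
Σ | 4140.00 |  |  | 118260.00 | 143010.00
x_c = 118260.00 / 4140.00 = 28.57 mm
y_c = 143010.00 / 4140.00 = 34.54 mm

x_c = 28.57 mm, y_c = 34.54 mm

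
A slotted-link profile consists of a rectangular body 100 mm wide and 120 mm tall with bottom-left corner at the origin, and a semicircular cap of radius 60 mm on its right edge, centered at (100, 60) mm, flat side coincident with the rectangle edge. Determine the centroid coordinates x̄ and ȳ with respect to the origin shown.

rectangular body: A = 100 × 120 = 12000.00, centroid at (50.00, 60.00).
semicircular end: A = ½π·60² = 5654.87, centroid at (125.46, 60.00).
ΣA = 17654.87 mm², ΣAx̄ = 1309486.68 mm³, ΣAȳ = 1059292.01 mm³.
x̄ = 1309486.68/17654.87 = 74.17 mm; ȳ = 1059292.01/17654.87 = 60.00 mm.

x̄ = 74.17 mm, ȳ = 60.00 mm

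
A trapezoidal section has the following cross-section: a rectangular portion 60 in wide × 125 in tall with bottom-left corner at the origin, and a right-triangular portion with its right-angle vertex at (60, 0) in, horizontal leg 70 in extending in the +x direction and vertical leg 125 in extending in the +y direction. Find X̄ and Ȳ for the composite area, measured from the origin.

X̄ = 49.65 in, Ȳ = 54.82 in

Part | A | x̄ᵢ | ȳᵢ | A·x̄ᵢ | A·ȳᵢ
rectangular portion | 7500.00 | 30.00 | 62.50 | 225000.00 | 468750.00
triangular portion | 4375.00 | 83.33 | 41.67 | 364583.33 | 182291.67
Σ | 11875.00 |  |  | 589583.33 | 651041.67
X̄ = 589583.33 / 11875.00 = 49.65 in
Ȳ = 651041.67 / 11875.00 = 54.82 in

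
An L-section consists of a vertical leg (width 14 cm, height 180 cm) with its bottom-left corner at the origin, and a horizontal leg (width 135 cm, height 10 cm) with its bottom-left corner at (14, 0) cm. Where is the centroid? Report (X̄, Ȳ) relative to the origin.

X̄ = 32.99 cm, Ȳ = 60.35 cm

vertical leg: A = 14 × 180 = 2520.00, centroid at (7.00, 90.00).
horizontal leg: A = 135 × 10 = 1350.00, centroid at (81.50, 5.00).
ΣA = 3870.00 cm², ΣAX̄ = 127665.00 cm³, ΣAȲ = 233550.00 cm³.
X̄ = 127665.00/3870.00 = 32.99 cm; Ȳ = 233550.00/3870.00 = 60.35 cm.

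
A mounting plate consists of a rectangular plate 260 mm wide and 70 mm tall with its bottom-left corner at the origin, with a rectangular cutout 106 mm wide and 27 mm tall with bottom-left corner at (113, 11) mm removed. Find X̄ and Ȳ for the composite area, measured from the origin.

X̄ = 123.28 mm, Ȳ = 36.96 mm

plate: A = 260 × 70 = 18200.00, centroid at (130.00, 35.00).
hole: A = −(106 × 27) = -2862.00, centroid at (166.00, 24.50).
ΣA = 15338.00 mm²
ΣAX̄ = (18200.00)(130.00) + (-2862.00)(166.00) = 1890908.00 mm³
ΣAȲ = (18200.00)(35.00) + (-2862.00)(24.50) = 566881.00 mm³
X̄ = 1890908.00 / 15338.00 = 123.28 mm
Ȳ = 566881.00 / 15338.00 = 36.96 mm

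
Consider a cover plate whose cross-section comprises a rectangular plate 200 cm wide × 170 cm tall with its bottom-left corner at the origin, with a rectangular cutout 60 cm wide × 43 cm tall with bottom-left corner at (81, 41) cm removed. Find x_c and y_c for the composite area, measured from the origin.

x_c = 99.10 cm, y_c = 86.85 cm

plate: A = 200 × 170 = 34000.00, centroid at (100.00, 85.00).
hole: A = −(60 × 43) = -2580.00, centroid at (111.00, 62.50).
ΣA = 31420.00 cm², ΣAx_c = 3113620.00 cm³, ΣAy_c = 2728750.00 cm³.
x_c = 3113620.00/31420.00 = 99.10 cm; y_c = 2728750.00/31420.00 = 86.85 cm.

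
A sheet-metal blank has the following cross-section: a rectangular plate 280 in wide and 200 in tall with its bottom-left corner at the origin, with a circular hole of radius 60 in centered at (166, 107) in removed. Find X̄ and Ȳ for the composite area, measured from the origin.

X̄ = 133.42 in, Ȳ = 98.23 in

plate: A = 280 × 200 = 56000.00, centroid at (140.00, 100.00).
hole: A = −π·60² = -11309.73, centroid at (166.00, 107.00).
ΣA = 44690.27 in²
ΣAX̄ = (56000.00)(140.00) + (-11309.73)(166.00) = 5962584.23 in³
ΣAȲ = (56000.00)(100.00) + (-11309.73)(107.00) = 4389858.51 in³
X̄ = 5962584.23 / 44690.27 = 133.42 in
Ȳ = 4389858.51 / 44690.27 = 98.23 in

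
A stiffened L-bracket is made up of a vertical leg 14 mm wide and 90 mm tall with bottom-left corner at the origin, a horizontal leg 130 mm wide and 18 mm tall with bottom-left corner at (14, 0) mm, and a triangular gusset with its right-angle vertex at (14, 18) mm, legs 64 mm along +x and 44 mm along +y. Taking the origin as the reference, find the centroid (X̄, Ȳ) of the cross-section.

X̄ = 48.61 mm, Ȳ = 24.71 mm

vertical leg: A = 14 × 90 = 1260.00, centroid at (7.00, 45.00).
horizontal leg: A = 130 × 18 = 2340.00, centroid at (79.00, 9.00).
gusset: A = ½·64·44 = 1408.00, centroid at (35.33, 32.67).
ΣA = 5008.00 mm²
ΣAX̄ = (1260.00)(7.00) + (2340.00)(79.00) + (1408.00)(35.33) = 243429.33 mm³
ΣAȲ = (1260.00)(45.00) + (2340.00)(9.00) + (1408.00)(32.67) = 123754.67 mm³
X̄ = 243429.33 / 5008.00 = 48.61 mm
Ȳ = 123754.67 / 5008.00 = 24.71 mm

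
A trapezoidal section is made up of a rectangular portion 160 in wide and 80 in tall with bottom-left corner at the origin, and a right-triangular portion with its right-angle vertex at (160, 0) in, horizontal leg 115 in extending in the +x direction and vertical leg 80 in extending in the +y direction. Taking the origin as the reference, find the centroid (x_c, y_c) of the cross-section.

rectangular portion: A = 160 × 80 = 12800.00, centroid at (80.00, 40.00).
triangular portion: A = ½·115·80 = 4600.00, centroid at (198.33, 26.67).
ΣA = 17400.00 in²
ΣAx_c = (12800.00)(80.00) + (4600.00)(198.33) = 1936333.33 in³
ΣAy_c = (12800.00)(40.00) + (4600.00)(26.67) = 634666.67 in³
x_c = 1936333.33 / 17400.00 = 111.28 in
y_c = 634666.67 / 17400.00 = 36.48 in

x_c = 111.28 in, y_c = 36.48 in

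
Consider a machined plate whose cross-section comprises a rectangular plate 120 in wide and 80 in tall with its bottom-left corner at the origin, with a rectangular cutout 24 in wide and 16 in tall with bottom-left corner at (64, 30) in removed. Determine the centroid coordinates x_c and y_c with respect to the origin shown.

Part | A | x̄ᵢ | ȳᵢ | A·x̄ᵢ | A·ȳᵢ
plate | 9600.00 | 60.00 | 40.00 | 576000.00 | 384000.00
hole | -384.00 | 76.00 | 38.00 | -29184.00 | -14592.00
Σ | 9216.00 |  |  | 546816.00 | 369408.00
x_c = 546816.00 / 9216.00 = 59.33 in
y_c = 369408.00 / 9216.00 = 40.08 in

x_c = 59.33 in, y_c = 40.08 in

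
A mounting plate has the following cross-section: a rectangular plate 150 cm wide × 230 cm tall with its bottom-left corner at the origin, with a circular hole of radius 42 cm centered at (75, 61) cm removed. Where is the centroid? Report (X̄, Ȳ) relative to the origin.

plate: A = 150 × 230 = 34500.00, centroid at (75.00, 115.00).
hole: A = −π·42² = -5541.77, centroid at (75.00, 61.00).
ΣA = 28958.23 cm², ΣAX̄ = 2171867.29 cm³, ΣAȲ = 3629452.06 cm³.
X̄ = 2171867.29/28958.23 = 75.00 cm; Ȳ = 3629452.06/28958.23 = 125.33 cm.

X̄ = 75.00 cm, Ȳ = 125.33 cm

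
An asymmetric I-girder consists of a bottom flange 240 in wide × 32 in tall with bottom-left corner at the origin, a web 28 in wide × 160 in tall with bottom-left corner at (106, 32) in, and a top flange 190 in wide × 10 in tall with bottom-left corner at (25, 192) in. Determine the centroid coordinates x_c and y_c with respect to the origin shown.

bottom flange: A = 240 × 32 = 7680.00, centroid at (120.00, 16.00).
web: A = 28 × 160 = 4480.00, centroid at (120.00, 112.00).
top flange: A = 190 × 10 = 1900.00, centroid at (120.00, 197.00).
ΣA = 14060.00 in²
ΣAx_c = (7680.00)(120.00) + (4480.00)(120.00) + (1900.00)(120.00) = 1687200.00 in³
ΣAy_c = (7680.00)(16.00) + (4480.00)(112.00) + (1900.00)(197.00) = 998940.00 in³
x_c = 1687200.00 / 14060.00 = 120.00 in
y_c = 998940.00 / 14060.00 = 71.05 in

x_c = 120.00 in, y_c = 71.05 in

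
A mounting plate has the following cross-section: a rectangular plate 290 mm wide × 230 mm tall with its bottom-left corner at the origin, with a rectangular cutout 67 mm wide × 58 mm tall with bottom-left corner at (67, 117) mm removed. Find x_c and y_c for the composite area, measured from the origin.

Part | A | x̄ᵢ | ȳᵢ | A·x̄ᵢ | A·ȳᵢ
plate | 66700.00 | 145.00 | 115.00 | 9671500.00 | 7670500.00
hole | -3886.00 | 100.50 | 146.00 | -390543.00 | -567356.00
Σ | 62814.00 |  |  | 9280957.00 | 7103144.00
x_c = 9280957.00 / 62814.00 = 147.75 mm
y_c = 7103144.00 / 62814.00 = 113.08 mm

x_c = 147.75 mm, y_c = 113.08 mm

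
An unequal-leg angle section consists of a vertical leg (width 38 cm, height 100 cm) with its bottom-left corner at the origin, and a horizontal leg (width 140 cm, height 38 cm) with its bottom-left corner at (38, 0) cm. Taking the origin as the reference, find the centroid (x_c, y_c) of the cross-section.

x_c = 70.92 cm, y_c = 31.92 cm

vertical leg: A = 38 × 100 = 3800.00, centroid at (19.00, 50.00).
horizontal leg: A = 140 × 38 = 5320.00, centroid at (108.00, 19.00).
ΣA = 9120.00 cm²
ΣAx_c = (3800.00)(19.00) + (5320.00)(108.00) = 646760.00 cm³
ΣAy_c = (3800.00)(50.00) + (5320.00)(19.00) = 291080.00 cm³
x_c = 646760.00 / 9120.00 = 70.92 cm
y_c = 291080.00 / 9120.00 = 31.92 cm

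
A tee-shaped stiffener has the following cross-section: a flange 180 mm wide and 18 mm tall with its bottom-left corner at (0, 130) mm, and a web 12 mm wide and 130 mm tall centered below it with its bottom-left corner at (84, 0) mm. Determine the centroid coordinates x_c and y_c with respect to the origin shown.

x_c = 90.00 mm, y_c = 114.95 mm

web: A = 12 × 130 = 1560.00, centroid at (90.00, 65.00).
flange: A = 180 × 18 = 3240.00, centroid at (90.00, 139.00).
ΣA = 4800.00 mm², ΣAx_c = 432000.00 mm³, ΣAy_c = 551760.00 mm³.
x_c = 432000.00/4800.00 = 90.00 mm; y_c = 551760.00/4800.00 = 114.95 mm.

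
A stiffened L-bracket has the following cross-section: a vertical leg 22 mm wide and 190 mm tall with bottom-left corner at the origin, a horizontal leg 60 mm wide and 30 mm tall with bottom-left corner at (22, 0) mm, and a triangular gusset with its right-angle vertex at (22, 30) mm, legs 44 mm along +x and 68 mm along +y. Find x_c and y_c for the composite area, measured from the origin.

vertical leg: A = 22 × 190 = 4180.00, centroid at (11.00, 95.00).
horizontal leg: A = 60 × 30 = 1800.00, centroid at (52.00, 15.00).
gusset: A = ½·44·68 = 1496.00, centroid at (36.67, 52.67).
ΣA = 7476.00 mm², ΣAx_c = 194433.33 mm³, ΣAy_c = 502889.33 mm³.
x_c = 194433.33/7476.00 = 26.01 mm; y_c = 502889.33/7476.00 = 67.27 mm.

x_c = 26.01 mm, y_c = 67.27 mm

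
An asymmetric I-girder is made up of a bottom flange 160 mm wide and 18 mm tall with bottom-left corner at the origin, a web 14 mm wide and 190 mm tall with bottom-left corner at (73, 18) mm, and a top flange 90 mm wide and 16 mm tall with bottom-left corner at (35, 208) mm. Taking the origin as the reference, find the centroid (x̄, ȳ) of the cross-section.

x̄ = 80.00 mm, ȳ = 91.34 mm

bottom flange: A = 160 × 18 = 2880.00, centroid at (80.00, 9.00).
web: A = 14 × 190 = 2660.00, centroid at (80.00, 113.00).
top flange: A = 90 × 16 = 1440.00, centroid at (80.00, 216.00).
ΣA = 6980.00 mm², ΣAx̄ = 558400.00 mm³, ΣAȳ = 637540.00 mm³.
x̄ = 558400.00/6980.00 = 80.00 mm; ȳ = 637540.00/6980.00 = 91.34 mm.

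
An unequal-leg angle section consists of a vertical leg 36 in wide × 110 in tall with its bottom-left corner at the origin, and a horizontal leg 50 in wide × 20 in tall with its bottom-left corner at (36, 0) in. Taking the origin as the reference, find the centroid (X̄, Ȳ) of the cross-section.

X̄ = 26.67 in, Ȳ = 45.93 in

vertical leg: A = 36 × 110 = 3960.00, centroid at (18.00, 55.00).
horizontal leg: A = 50 × 20 = 1000.00, centroid at (61.00, 10.00).
ΣA = 4960.00 in²
ΣAX̄ = (3960.00)(18.00) + (1000.00)(61.00) = 132280.00 in³
ΣAȲ = (3960.00)(55.00) + (1000.00)(10.00) = 227800.00 in³
X̄ = 132280.00 / 4960.00 = 26.67 in
Ȳ = 227800.00 / 4960.00 = 45.93 in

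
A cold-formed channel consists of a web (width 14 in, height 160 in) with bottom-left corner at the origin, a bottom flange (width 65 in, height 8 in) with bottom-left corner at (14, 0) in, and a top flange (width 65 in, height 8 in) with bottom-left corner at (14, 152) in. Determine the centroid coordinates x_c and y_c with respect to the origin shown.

web: A = 14 × 160 = 2240.00, centroid at (7.00, 80.00).
bottom flange: A = 65 × 8 = 520.00, centroid at (46.50, 4.00).
top flange: A = 65 × 8 = 520.00, centroid at (46.50, 156.00).
ΣA = 3280.00 in²
ΣAx_c = (2240.00)(7.00) + (520.00)(46.50) + (520.00)(46.50) = 64040.00 in³
ΣAy_c = (2240.00)(80.00) + (520.00)(4.00) + (520.00)(156.00) = 262400.00 in³
x_c = 64040.00 / 3280.00 = 19.52 in
y_c = 262400.00 / 3280.00 = 80.00 in

x_c = 19.52 in, y_c = 80.00 in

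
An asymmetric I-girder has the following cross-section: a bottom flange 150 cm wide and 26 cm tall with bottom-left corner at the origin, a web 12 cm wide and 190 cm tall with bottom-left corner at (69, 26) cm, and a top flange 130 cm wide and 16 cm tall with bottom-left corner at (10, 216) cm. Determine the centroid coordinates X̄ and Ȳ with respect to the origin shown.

X̄ = 75.00 cm, Ȳ = 95.94 cm

bottom flange: A = 150 × 26 = 3900.00, centroid at (75.00, 13.00).
web: A = 12 × 190 = 2280.00, centroid at (75.00, 121.00).
top flange: A = 130 × 16 = 2080.00, centroid at (75.00, 224.00).
ΣA = 8260.00 cm², ΣAX̄ = 619500.00 cm³, ΣAȲ = 792500.00 cm³.
X̄ = 619500.00/8260.00 = 75.00 cm; Ȳ = 792500.00/8260.00 = 95.94 cm.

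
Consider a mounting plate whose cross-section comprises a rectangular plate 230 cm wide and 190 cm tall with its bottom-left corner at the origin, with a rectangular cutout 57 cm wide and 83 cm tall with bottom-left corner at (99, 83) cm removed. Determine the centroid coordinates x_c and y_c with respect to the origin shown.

plate: A = 230 × 190 = 43700.00, centroid at (115.00, 95.00).
hole: A = −(57 × 83) = -4731.00, centroid at (127.50, 124.50).
ΣA = 38969.00 cm², ΣAx_c = 4422297.50 cm³, ΣAy_c = 3562490.50 cm³.
x_c = 4422297.50/38969.00 = 113.48 cm; y_c = 3562490.50/38969.00 = 91.42 cm.

x_c = 113.48 cm, y_c = 91.42 cm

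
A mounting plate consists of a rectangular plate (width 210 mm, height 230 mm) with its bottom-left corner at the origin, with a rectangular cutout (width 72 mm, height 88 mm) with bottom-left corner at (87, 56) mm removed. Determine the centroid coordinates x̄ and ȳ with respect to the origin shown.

plate: A = 210 × 230 = 48300.00, centroid at (105.00, 115.00).
hole: A = −(72 × 88) = -6336.00, centroid at (123.00, 100.00).
ΣA = 41964.00 mm², ΣAx̄ = 4292172.00 mm³, ΣAȳ = 4920900.00 mm³.
x̄ = 4292172.00/41964.00 = 102.28 mm; ȳ = 4920900.00/41964.00 = 117.26 mm.

x̄ = 102.28 mm, ȳ = 117.26 mm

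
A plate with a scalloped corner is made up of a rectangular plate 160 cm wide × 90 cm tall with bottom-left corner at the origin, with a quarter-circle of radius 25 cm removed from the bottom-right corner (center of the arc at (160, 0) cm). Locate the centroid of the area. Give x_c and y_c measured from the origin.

x_c = 77.55 cm, y_c = 46.21 cm

Part | A | x̄ᵢ | ȳᵢ | A·x̄ᵢ | A·ȳᵢ
plate | 14400.00 | 80.00 | 45.00 | 1152000.00 | 648000.00
removed quarter-circle | -490.87 | 149.39 | 10.61 | -73331.48 | -5208.33
Σ | 13909.13 |  |  | 1078668.52 | 642791.67
x_c = 1078668.52 / 13909.13 = 77.55 cm
y_c = 642791.67 / 13909.13 = 46.21 cm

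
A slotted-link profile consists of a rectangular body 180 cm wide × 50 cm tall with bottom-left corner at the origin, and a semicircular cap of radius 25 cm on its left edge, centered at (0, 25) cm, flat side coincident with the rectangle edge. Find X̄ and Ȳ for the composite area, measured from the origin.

rectangular body: A = 180 × 50 = 9000.00, centroid at (90.00, 25.00).
semicircular end: A = ½π·25² = 981.75, centroid at (-10.61, 25.00).
ΣA = 9981.75 cm², ΣAX̄ = 799583.33 cm³, ΣAȲ = 249543.69 cm³.
X̄ = 799583.33/9981.75 = 80.10 cm; Ȳ = 249543.69/9981.75 = 25.00 cm.

X̄ = 80.10 cm, Ȳ = 25.00 cm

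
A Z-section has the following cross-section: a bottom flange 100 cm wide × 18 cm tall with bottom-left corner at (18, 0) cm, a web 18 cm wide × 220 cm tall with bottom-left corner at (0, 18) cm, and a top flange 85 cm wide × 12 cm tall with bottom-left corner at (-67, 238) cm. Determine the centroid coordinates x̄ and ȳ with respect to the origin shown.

Part | A | x̄ᵢ | ȳᵢ | A·x̄ᵢ | A·ȳᵢ
bottom flange | 1800.00 | 68.00 | 9.00 | 122400.00 | 16200.00
web | 3960.00 | 9.00 | 128.00 | 35640.00 | 506880.00
top flange | 1020.00 | -24.50 | 244.00 | -24990.00 | 248880.00
Σ | 6780.00 |  |  | 133050.00 | 771960.00
x̄ = 133050.00 / 6780.00 = 19.62 cm
ȳ = 771960.00 / 6780.00 = 113.86 cm

x̄ = 19.62 cm, ȳ = 113.86 cm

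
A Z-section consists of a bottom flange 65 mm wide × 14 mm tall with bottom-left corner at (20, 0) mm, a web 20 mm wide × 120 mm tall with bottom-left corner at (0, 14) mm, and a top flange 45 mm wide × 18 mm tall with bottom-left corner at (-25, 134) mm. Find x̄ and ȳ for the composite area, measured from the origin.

bottom flange: A = 65 × 14 = 910.00, centroid at (52.50, 7.00).
web: A = 20 × 120 = 2400.00, centroid at (10.00, 74.00).
top flange: A = 45 × 18 = 810.00, centroid at (-2.50, 143.00).
ΣA = 4120.00 mm², ΣAx̄ = 69750.00 mm³, ΣAȳ = 299800.00 mm³.
x̄ = 69750.00/4120.00 = 16.93 mm; ȳ = 299800.00/4120.00 = 72.77 mm.

x̄ = 16.93 mm, ȳ = 72.77 mm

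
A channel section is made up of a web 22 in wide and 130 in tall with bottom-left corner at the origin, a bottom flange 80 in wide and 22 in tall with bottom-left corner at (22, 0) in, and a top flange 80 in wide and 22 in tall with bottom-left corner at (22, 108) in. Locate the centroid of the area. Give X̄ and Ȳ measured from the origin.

X̄ = 39.14 in, Ȳ = 65.00 in

Part | A | x̄ᵢ | ȳᵢ | A·x̄ᵢ | A·ȳᵢ
web | 2860.00 | 11.00 | 65.00 | 31460.00 | 185900.00
bottom flange | 1760.00 | 62.00 | 11.00 | 109120.00 | 19360.00
top flange | 1760.00 | 62.00 | 119.00 | 109120.00 | 209440.00
Σ | 6380.00 |  |  | 249700.00 | 414700.00
X̄ = 249700.00 / 6380.00 = 39.14 in
Ȳ = 414700.00 / 6380.00 = 65.00 in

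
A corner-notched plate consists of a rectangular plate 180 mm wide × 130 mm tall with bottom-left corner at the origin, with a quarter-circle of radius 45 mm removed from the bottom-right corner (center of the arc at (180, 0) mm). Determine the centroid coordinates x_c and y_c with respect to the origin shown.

x_c = 84.83 mm, y_c = 68.35 mm

Part | A | x̄ᵢ | ȳᵢ | A·x̄ᵢ | A·ȳᵢ
plate | 23400.00 | 90.00 | 65.00 | 2106000.00 | 1521000.00
removed quarter-circle | -1590.43 | 160.90 | 19.10 | -255902.63 | -30375.00
Σ | 21809.57 |  |  | 1850097.37 | 1490625.00
x_c = 1850097.37 / 21809.57 = 84.83 mm
y_c = 1490625.00 / 21809.57 = 68.35 mm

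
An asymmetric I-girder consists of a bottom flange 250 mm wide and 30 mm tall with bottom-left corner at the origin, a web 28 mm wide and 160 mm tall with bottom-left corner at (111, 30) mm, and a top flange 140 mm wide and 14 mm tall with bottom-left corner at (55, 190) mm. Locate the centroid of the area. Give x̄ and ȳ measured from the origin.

x̄ = 125.00 mm, ȳ = 71.12 mm

bottom flange: A = 250 × 30 = 7500.00, centroid at (125.00, 15.00).
web: A = 28 × 160 = 4480.00, centroid at (125.00, 110.00).
top flange: A = 140 × 14 = 1960.00, centroid at (125.00, 197.00).
ΣA = 13940.00 mm², ΣAx̄ = 1742500.00 mm³, ΣAȳ = 991420.00 mm³.
x̄ = 1742500.00/13940.00 = 125.00 mm; ȳ = 991420.00/13940.00 = 71.12 mm.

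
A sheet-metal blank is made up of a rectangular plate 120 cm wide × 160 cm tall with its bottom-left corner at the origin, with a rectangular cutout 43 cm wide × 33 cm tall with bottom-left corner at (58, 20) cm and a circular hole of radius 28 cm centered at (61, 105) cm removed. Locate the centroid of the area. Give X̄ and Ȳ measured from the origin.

X̄ = 58.03 cm, Ȳ = 80.01 cm

plate: A = 120 × 160 = 19200.00, centroid at (60.00, 80.00).
hole 1: A = −(43 × 33) = -1419.00, centroid at (79.50, 36.50).
hole 2: A = −π·28² = -2463.01, centroid at (61.00, 105.00).
ΣA = 15317.99 cm², ΣAX̄ = 888945.97 cm³, ΣAȲ = 1225590.59 cm³.
X̄ = 888945.97/15317.99 = 58.03 cm; Ȳ = 1225590.59/15317.99 = 80.01 cm.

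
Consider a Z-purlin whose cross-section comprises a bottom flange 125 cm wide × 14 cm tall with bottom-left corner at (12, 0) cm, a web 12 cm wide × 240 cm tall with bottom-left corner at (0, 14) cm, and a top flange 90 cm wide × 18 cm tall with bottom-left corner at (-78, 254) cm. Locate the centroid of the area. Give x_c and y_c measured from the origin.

x_c = 15.07 cm, y_c = 131.88 cm

bottom flange: A = 125 × 14 = 1750.00, centroid at (74.50, 7.00).
web: A = 12 × 240 = 2880.00, centroid at (6.00, 134.00).
top flange: A = 90 × 18 = 1620.00, centroid at (-33.00, 263.00).
ΣA = 6250.00 cm², ΣAx_c = 94195.00 cm³, ΣAy_c = 824230.00 cm³.
x_c = 94195.00/6250.00 = 15.07 cm; y_c = 824230.00/6250.00 = 131.88 cm.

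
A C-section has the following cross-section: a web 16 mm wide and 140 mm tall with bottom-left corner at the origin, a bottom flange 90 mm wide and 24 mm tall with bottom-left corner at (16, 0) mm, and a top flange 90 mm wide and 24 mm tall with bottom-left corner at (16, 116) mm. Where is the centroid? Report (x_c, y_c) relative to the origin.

x_c = 42.90 mm, y_c = 70.00 mm

web: A = 16 × 140 = 2240.00, centroid at (8.00, 70.00).
bottom flange: A = 90 × 24 = 2160.00, centroid at (61.00, 12.00).
top flange: A = 90 × 24 = 2160.00, centroid at (61.00, 128.00).
ΣA = 6560.00 mm², ΣAx_c = 281440.00 mm³, ΣAy_c = 459200.00 mm³.
x_c = 281440.00/6560.00 = 42.90 mm; y_c = 459200.00/6560.00 = 70.00 mm.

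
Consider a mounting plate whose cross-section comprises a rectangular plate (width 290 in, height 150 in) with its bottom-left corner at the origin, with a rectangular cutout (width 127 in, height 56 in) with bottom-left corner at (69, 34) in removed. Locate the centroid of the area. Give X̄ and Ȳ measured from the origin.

Part | A | x̄ᵢ | ȳᵢ | A·x̄ᵢ | A·ȳᵢ
plate | 43500.00 | 145.00 | 75.00 | 6307500.00 | 3262500.00
hole | -7112.00 | 132.50 | 62.00 | -942340.00 | -440944.00
Σ | 36388.00 |  |  | 5365160.00 | 2821556.00
X̄ = 5365160.00 / 36388.00 = 147.44 in
Ȳ = 2821556.00 / 36388.00 = 77.54 in

X̄ = 147.44 in, Ȳ = 77.54 in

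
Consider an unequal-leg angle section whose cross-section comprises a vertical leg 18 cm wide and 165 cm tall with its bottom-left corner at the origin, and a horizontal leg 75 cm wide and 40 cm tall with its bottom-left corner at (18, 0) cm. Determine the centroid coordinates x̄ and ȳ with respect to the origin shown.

vertical leg: A = 18 × 165 = 2970.00, centroid at (9.00, 82.50).
horizontal leg: A = 75 × 40 = 3000.00, centroid at (55.50, 20.00).
ΣA = 5970.00 cm²
ΣAx̄ = (2970.00)(9.00) + (3000.00)(55.50) = 193230.00 cm³
ΣAȳ = (2970.00)(82.50) + (3000.00)(20.00) = 305025.00 cm³
x̄ = 193230.00 / 5970.00 = 32.37 cm
ȳ = 305025.00 / 5970.00 = 51.09 cm

x̄ = 32.37 cm, ȳ = 51.09 cm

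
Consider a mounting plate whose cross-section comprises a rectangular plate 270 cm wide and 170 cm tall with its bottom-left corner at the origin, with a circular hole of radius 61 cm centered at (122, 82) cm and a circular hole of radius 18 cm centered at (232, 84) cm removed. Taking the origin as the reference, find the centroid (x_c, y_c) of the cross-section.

x_c = 136.60 cm, y_c = 86.09 cm

plate: A = 270 × 170 = 45900.00, centroid at (135.00, 85.00).
hole 1: A = −π·61² = -11689.87, centroid at (122.00, 82.00).
hole 2: A = −π·18² = -1017.88, centroid at (232.00, 84.00).
ΣA = 33192.26 cm², ΣAx_c = 4534189.08 cm³, ΣAy_c = 2857429.38 cm³.
x_c = 4534189.08/33192.26 = 136.60 cm; y_c = 2857429.38/33192.26 = 86.09 cm.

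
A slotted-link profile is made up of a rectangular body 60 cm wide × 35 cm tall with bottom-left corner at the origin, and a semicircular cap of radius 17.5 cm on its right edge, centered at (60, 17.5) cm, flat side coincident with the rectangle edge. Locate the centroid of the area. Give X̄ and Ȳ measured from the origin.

X̄ = 36.98 cm, Ȳ = 17.50 cm

Part | A | x̄ᵢ | ȳᵢ | A·x̄ᵢ | A·ȳᵢ
rectangular body | 2100.00 | 30.00 | 17.50 | 63000.00 | 36750.00
semicircular end | 481.06 | 67.43 | 17.50 | 32436.30 | 8418.49
Σ | 2581.06 |  |  | 95436.30 | 45168.49
X̄ = 95436.30 / 2581.06 = 36.98 cm
Ȳ = 45168.49 / 2581.06 = 17.50 cm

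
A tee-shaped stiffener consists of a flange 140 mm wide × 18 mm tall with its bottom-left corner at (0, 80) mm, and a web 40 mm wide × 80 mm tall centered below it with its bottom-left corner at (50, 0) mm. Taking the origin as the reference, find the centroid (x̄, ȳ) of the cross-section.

web: A = 40 × 80 = 3200.00, centroid at (70.00, 40.00).
flange: A = 140 × 18 = 2520.00, centroid at (70.00, 89.00).
ΣA = 5720.00 mm²
ΣAx̄ = (3200.00)(70.00) + (2520.00)(70.00) = 400400.00 mm³
ΣAȳ = (3200.00)(40.00) + (2520.00)(89.00) = 352280.00 mm³
x̄ = 400400.00 / 5720.00 = 70.00 mm
ȳ = 352280.00 / 5720.00 = 61.59 mm

x̄ = 70.00 mm, ȳ = 61.59 mm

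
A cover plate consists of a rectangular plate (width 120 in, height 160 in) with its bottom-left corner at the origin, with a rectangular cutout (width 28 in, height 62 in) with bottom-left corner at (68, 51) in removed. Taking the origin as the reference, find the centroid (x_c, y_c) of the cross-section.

x_c = 57.81 in, y_c = 79.80 in

Part | A | x̄ᵢ | ȳᵢ | A·x̄ᵢ | A·ȳᵢ
plate | 19200.00 | 60.00 | 80.00 | 1152000.00 | 1536000.00
hole | -1736.00 | 82.00 | 82.00 | -142352.00 | -142352.00
Σ | 17464.00 |  |  | 1009648.00 | 1393648.00
x_c = 1009648.00 / 17464.00 = 57.81 in
y_c = 1393648.00 / 17464.00 = 79.80 in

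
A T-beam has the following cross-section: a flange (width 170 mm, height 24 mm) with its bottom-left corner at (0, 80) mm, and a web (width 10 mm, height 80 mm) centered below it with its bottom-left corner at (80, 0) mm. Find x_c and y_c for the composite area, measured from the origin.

x_c = 85.00 mm, y_c = 83.48 mm

web: A = 10 × 80 = 800.00, centroid at (85.00, 40.00).
flange: A = 170 × 24 = 4080.00, centroid at (85.00, 92.00).
ΣA = 4880.00 mm²
ΣAx_c = (800.00)(85.00) + (4080.00)(85.00) = 414800.00 mm³
ΣAy_c = (800.00)(40.00) + (4080.00)(92.00) = 407360.00 mm³
x_c = 414800.00 / 4880.00 = 85.00 mm
y_c = 407360.00 / 4880.00 = 83.48 mm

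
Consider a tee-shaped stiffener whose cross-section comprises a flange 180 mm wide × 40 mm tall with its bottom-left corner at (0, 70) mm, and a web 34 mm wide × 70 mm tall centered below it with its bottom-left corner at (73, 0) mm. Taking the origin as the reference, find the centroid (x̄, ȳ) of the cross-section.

x̄ = 90.00 mm, ȳ = 76.34 mm

web: A = 34 × 70 = 2380.00, centroid at (90.00, 35.00).
flange: A = 180 × 40 = 7200.00, centroid at (90.00, 90.00).
ΣA = 9580.00 mm²
ΣAx̄ = (2380.00)(90.00) + (7200.00)(90.00) = 862200.00 mm³
ΣAȳ = (2380.00)(35.00) + (7200.00)(90.00) = 731300.00 mm³
x̄ = 862200.00 / 9580.00 = 90.00 mm
ȳ = 731300.00 / 9580.00 = 76.34 mm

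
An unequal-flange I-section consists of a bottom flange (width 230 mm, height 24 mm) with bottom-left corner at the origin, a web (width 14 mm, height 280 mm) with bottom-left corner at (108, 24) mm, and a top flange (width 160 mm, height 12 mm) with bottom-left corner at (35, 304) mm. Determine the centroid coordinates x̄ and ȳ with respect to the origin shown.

x̄ = 115.00 mm, ȳ = 114.82 mm

Part | A | x̄ᵢ | ȳᵢ | A·x̄ᵢ | A·ȳᵢ
bottom flange | 5520.00 | 115.00 | 12.00 | 634800.00 | 66240.00
web | 3920.00 | 115.00 | 164.00 | 450800.00 | 642880.00
top flange | 1920.00 | 115.00 | 310.00 | 220800.00 | 595200.00
Σ | 11360.00 |  |  | 1306400.00 | 1304320.00
x̄ = 1306400.00 / 11360.00 = 115.00 mm
ȳ = 1304320.00 / 11360.00 = 114.82 mm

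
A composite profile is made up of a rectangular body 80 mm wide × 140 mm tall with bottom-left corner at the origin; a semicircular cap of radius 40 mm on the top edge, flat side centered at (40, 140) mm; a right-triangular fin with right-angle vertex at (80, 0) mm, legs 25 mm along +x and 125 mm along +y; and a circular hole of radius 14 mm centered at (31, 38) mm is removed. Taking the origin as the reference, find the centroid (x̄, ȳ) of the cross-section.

rectangular body: A = 80 × 140 = 11200.00, centroid at (40.00, 70.00).
semicircular top: A = ½π·40² = 2513.27, centroid at (40.00, 156.98).
triangular fin: A = ½·25·125 = 1562.50, centroid at (88.33, 41.67).
hole: A = −π·14² = -615.75, centroid at (31.00, 38.00).
ΣA = 14660.02 mm²
ΣAx̄ = (11200.00)(40.00) + (2513.27)(40.00) + (1562.50)(88.33) + (-615.75)(31.00) = 667463.48 mm³
ΣAȳ = (11200.00)(70.00) + (2513.27)(156.98) + (1562.50)(41.67) + (-615.75)(38.00) = 1220230.63 mm³
x̄ = 667463.48 / 14660.02 = 45.53 mm
ȳ = 1220230.63 / 14660.02 = 83.24 mm

x̄ = 45.53 mm, ȳ = 83.24 mm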